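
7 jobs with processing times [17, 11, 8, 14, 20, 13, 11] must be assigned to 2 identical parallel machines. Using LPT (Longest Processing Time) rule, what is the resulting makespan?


Sort jobs in decreasing order (LPT): [20, 17, 14, 13, 11, 11, 8]
Assign each job to the least loaded machine:
  Machine 1: jobs [20, 13, 11], load = 44
  Machine 2: jobs [17, 14, 11, 8], load = 50
Makespan = max load = 50

50


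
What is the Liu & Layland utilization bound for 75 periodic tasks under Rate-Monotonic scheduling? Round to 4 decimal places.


Compute 2^(1/75) = 1.0092848012
Subtract 1: 1.0092848012 - 1 = 0.0092848012
Multiply by n: 75 * 0.0092848012 = 0.6963600900
Round to 4 dp: 0.6964

0.6964


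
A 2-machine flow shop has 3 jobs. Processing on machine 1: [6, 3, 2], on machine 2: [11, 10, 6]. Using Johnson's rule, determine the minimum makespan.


Apply Johnson's rule:
  Group 1 (a <= b): [(3, 2, 6), (2, 3, 10), (1, 6, 11)]
  Group 2 (a > b): []
Optimal job order: [3, 2, 1]
Schedule:
  Job 3: M1 done at 2, M2 done at 8
  Job 2: M1 done at 5, M2 done at 18
  Job 1: M1 done at 11, M2 done at 29
Makespan = 29

29


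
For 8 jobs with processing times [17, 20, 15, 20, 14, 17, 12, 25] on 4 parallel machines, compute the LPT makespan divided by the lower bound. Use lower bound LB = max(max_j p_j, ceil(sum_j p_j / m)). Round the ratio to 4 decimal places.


LPT order: [25, 20, 20, 17, 17, 15, 14, 12]
Machine loads after assignment: [37, 35, 34, 34]
LPT makespan = 37
Lower bound = max(max_job, ceil(total/4)) = max(25, 35) = 35
Ratio = 37 / 35 = 1.0571

1.0571


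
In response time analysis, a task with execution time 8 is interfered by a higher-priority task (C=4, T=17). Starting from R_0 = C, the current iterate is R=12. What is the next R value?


R_next = C + ceil(R_prev / T_hp) * C_hp
ceil(12 / 17) = ceil(0.7059) = 1
Interference = 1 * 4 = 4
R_next = 8 + 4 = 12
R_next = R_prev, so the iteration has converged (response time = 12).

12


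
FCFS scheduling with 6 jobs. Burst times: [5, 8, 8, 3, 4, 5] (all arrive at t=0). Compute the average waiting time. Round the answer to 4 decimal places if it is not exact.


FCFS order (as given): [5, 8, 8, 3, 4, 5]
Waiting times:
  Job 1: wait = 0
  Job 2: wait = 5
  Job 3: wait = 13
  Job 4: wait = 21
  Job 5: wait = 24
  Job 6: wait = 28
Sum of waiting times = 91
Average waiting time = 91/6 = 15.1667

15.1667


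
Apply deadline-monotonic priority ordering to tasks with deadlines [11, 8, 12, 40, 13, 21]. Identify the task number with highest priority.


Sort tasks by relative deadline (ascending):
  Task 2: deadline = 8
  Task 1: deadline = 11
  Task 3: deadline = 12
  Task 5: deadline = 13
  Task 6: deadline = 21
  Task 4: deadline = 40
Priority order (highest first): [2, 1, 3, 5, 6, 4]
Highest priority task = 2

2


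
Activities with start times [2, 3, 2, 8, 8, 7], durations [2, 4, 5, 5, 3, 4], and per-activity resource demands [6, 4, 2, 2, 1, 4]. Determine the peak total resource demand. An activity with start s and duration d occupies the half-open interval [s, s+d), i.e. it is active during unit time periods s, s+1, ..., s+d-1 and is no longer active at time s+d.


Each activity i is active on [start_i, start_i + duration_i).
Compute total resource usage per time slot:
  t=0: active resources = [], total = 0
  t=1: active resources = [], total = 0
  t=2: active resources = [6, 2], total = 8
  t=3: active resources = [6, 4, 2], total = 12
  t=4: active resources = [4, 2], total = 6
  t=5: active resources = [4, 2], total = 6
  t=6: active resources = [4, 2], total = 6
  t=7: active resources = [4], total = 4
  t=8: active resources = [2, 1, 4], total = 7
  t=9: active resources = [2, 1, 4], total = 7
  t=10: active resources = [2, 1, 4], total = 7
  t=11: active resources = [2], total = 2
  t=12: active resources = [2], total = 2
Peak resource demand = 12

12


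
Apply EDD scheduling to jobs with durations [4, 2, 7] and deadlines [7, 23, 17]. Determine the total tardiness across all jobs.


Sort by due date (EDD order): [(4, 7), (7, 17), (2, 23)]
Compute completion times and tardiness:
  Job 1: p=4, d=7, C=4, tardiness=max(0,4-7)=0
  Job 2: p=7, d=17, C=11, tardiness=max(0,11-17)=0
  Job 3: p=2, d=23, C=13, tardiness=max(0,13-23)=0
Total tardiness = 0

0


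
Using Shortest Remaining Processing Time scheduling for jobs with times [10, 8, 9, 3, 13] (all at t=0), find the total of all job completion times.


Since all jobs arrive at t=0, SRPT equals SPT ordering.
SPT order: [3, 8, 9, 10, 13]
Completion times:
  Job 1: p=3, C=3
  Job 2: p=8, C=11
  Job 3: p=9, C=20
  Job 4: p=10, C=30
  Job 5: p=13, C=43
Total completion time = 3 + 11 + 20 + 30 + 43 = 107

107


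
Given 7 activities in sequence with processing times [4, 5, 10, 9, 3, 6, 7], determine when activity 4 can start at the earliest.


Activity 4 starts after activities 1 through 3 complete.
Predecessor durations: [4, 5, 10]
ES = 4 + 5 + 10 = 19

19


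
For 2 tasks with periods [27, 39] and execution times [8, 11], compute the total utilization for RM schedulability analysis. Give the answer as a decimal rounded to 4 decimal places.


Compute individual utilizations (exact fractions):
  Task 1: C/T = 8/27 (approx. 0.2963)
  Task 2: C/T = 11/39 (approx. 0.2821)
Total utilization U = 8/27 + 11/39 = 203/351
Rounded to 4 decimal places: U = 0.5783
RM (Liu & Layland) bound for 2 tasks = 0.828427; compare with U = 203/351 (approx. 0.578348)
U <= bound, so schedulable by RM sufficient condition.

0.5783


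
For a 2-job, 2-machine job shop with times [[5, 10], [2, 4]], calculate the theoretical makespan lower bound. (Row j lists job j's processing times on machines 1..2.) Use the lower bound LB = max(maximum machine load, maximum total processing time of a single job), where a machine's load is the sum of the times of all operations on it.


Machine loads:
  Machine 1: 5 + 2 = 7
  Machine 2: 10 + 4 = 14
Max machine load = 14
Job totals:
  Job 1: 15
  Job 2: 6
Max job total = 15
Lower bound = max(14, 15) = 15

15


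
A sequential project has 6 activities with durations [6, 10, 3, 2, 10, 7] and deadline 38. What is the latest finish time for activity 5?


LF(activity 5) = deadline - sum of successor durations
Successors: activities 6 through 6 with durations [7]
Sum of successor durations = 7
LF = 38 - 7 = 31

31


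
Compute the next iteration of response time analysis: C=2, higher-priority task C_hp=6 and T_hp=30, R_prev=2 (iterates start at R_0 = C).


R_next = C + ceil(R_prev / T_hp) * C_hp
ceil(2 / 30) = ceil(0.0667) = 1
Interference = 1 * 6 = 6
R_next = 2 + 6 = 8

8


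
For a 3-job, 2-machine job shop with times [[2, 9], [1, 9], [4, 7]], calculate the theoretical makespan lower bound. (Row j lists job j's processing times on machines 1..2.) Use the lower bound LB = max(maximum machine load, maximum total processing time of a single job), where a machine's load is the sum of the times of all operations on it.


Machine loads:
  Machine 1: 2 + 1 + 4 = 7
  Machine 2: 9 + 9 + 7 = 25
Max machine load = 25
Job totals:
  Job 1: 11
  Job 2: 10
  Job 3: 11
Max job total = 11
Lower bound = max(25, 11) = 25

25


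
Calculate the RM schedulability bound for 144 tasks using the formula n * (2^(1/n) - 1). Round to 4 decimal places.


Compute 2^(1/144) = 1.0048251257
Subtract 1: 1.0048251257 - 1 = 0.0048251257
Multiply by n: 144 * 0.0048251257 = 0.6948181008
Round to 4 dp: 0.6948

0.6948


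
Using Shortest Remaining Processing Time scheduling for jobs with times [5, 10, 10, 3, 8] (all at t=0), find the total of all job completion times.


Since all jobs arrive at t=0, SRPT equals SPT ordering.
SPT order: [3, 5, 8, 10, 10]
Completion times:
  Job 1: p=3, C=3
  Job 2: p=5, C=8
  Job 3: p=8, C=16
  Job 4: p=10, C=26
  Job 5: p=10, C=36
Total completion time = 3 + 8 + 16 + 26 + 36 = 89

89


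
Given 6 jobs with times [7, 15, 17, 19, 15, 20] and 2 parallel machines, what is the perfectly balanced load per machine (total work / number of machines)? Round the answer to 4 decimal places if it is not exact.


Total processing time = 7 + 15 + 17 + 19 + 15 + 20 = 93
Number of machines = 2
Ideal balanced load = 93 / 2 = 46.5

46.5


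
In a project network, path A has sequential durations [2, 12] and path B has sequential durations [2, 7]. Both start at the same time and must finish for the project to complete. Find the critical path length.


Path A total = 2 + 12 = 14
Path B total = 2 + 7 = 9
Critical path = longest path = max(14, 9) = 14

14


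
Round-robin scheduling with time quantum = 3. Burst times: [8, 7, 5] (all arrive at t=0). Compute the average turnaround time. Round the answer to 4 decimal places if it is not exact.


Time quantum = 3
Execution trace:
  J1 runs 3 units, time = 3
  J2 runs 3 units, time = 6
  J3 runs 3 units, time = 9
  J1 runs 3 units, time = 12
  J2 runs 3 units, time = 15
  J3 runs 2 units, time = 17
  J1 runs 2 units, time = 19
  J2 runs 1 units, time = 20
Finish times: [19, 20, 17]
Average turnaround = 56/3 = 18.6667

18.6667


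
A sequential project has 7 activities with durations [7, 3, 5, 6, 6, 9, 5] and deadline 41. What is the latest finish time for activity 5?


LF(activity 5) = deadline - sum of successor durations
Successors: activities 6 through 7 with durations [9, 5]
Sum of successor durations = 14
LF = 41 - 14 = 27

27


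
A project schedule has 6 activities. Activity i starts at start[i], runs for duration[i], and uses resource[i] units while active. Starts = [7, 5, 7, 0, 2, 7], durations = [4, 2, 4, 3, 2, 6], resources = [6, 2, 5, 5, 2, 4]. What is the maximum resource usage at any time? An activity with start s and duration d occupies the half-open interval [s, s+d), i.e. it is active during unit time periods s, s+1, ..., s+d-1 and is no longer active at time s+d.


Each activity i is active on [start_i, start_i + duration_i).
Compute total resource usage per time slot:
  t=0: active resources = [5], total = 5
  t=1: active resources = [5], total = 5
  t=2: active resources = [5, 2], total = 7
  t=3: active resources = [2], total = 2
  t=4: active resources = [], total = 0
  t=5: active resources = [2], total = 2
  t=6: active resources = [2], total = 2
  t=7: active resources = [6, 5, 4], total = 15
  t=8: active resources = [6, 5, 4], total = 15
  t=9: active resources = [6, 5, 4], total = 15
  t=10: active resources = [6, 5, 4], total = 15
  t=11: active resources = [4], total = 4
  t=12: active resources = [4], total = 4
Peak resource demand = 15

15


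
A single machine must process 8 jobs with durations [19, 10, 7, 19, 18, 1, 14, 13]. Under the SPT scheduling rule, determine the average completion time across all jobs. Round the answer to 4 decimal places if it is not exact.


Sort jobs by processing time (SPT order): [1, 7, 10, 13, 14, 18, 19, 19]
Compute completion times sequentially:
  Job 1: processing = 1, completes at 1
  Job 2: processing = 7, completes at 8
  Job 3: processing = 10, completes at 18
  Job 4: processing = 13, completes at 31
  Job 5: processing = 14, completes at 45
  Job 6: processing = 18, completes at 63
  Job 7: processing = 19, completes at 82
  Job 8: processing = 19, completes at 101
Sum of completion times = 349
Average completion time = 349/8 = 43.625

43.625


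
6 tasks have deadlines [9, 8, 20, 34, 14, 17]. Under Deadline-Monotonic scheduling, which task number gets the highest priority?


Sort tasks by relative deadline (ascending):
  Task 2: deadline = 8
  Task 1: deadline = 9
  Task 5: deadline = 14
  Task 6: deadline = 17
  Task 3: deadline = 20
  Task 4: deadline = 34
Priority order (highest first): [2, 1, 5, 6, 3, 4]
Highest priority task = 2

2


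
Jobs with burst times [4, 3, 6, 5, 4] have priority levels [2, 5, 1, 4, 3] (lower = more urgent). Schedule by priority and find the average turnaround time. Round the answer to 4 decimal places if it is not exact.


Sort by priority (ascending = highest first):
Order: [(1, 6), (2, 4), (3, 4), (4, 5), (5, 3)]
Completion times:
  Priority 1, burst=6, C=6
  Priority 2, burst=4, C=10
  Priority 3, burst=4, C=14
  Priority 4, burst=5, C=19
  Priority 5, burst=3, C=22
Average turnaround = 71/5 = 14.2

14.2


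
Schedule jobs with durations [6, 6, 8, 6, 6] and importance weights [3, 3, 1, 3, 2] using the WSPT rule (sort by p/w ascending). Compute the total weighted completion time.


Compute p/w ratios and sort ascending (WSPT): [(6, 3), (6, 3), (6, 3), (6, 2), (8, 1)]
Compute weighted completion times:
  Job (p=6,w=3): C=6, w*C=3*6=18
  Job (p=6,w=3): C=12, w*C=3*12=36
  Job (p=6,w=3): C=18, w*C=3*18=54
  Job (p=6,w=2): C=24, w*C=2*24=48
  Job (p=8,w=1): C=32, w*C=1*32=32
Total weighted completion time = 188

188


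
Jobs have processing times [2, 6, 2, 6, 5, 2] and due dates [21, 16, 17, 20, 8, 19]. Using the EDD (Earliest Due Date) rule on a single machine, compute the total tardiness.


Sort by due date (EDD order): [(5, 8), (6, 16), (2, 17), (2, 19), (6, 20), (2, 21)]
Compute completion times and tardiness:
  Job 1: p=5, d=8, C=5, tardiness=max(0,5-8)=0
  Job 2: p=6, d=16, C=11, tardiness=max(0,11-16)=0
  Job 3: p=2, d=17, C=13, tardiness=max(0,13-17)=0
  Job 4: p=2, d=19, C=15, tardiness=max(0,15-19)=0
  Job 5: p=6, d=20, C=21, tardiness=max(0,21-20)=1
  Job 6: p=2, d=21, C=23, tardiness=max(0,23-21)=2
Total tardiness = 3

3


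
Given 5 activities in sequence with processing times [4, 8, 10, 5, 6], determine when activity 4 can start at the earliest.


Activity 4 starts after activities 1 through 3 complete.
Predecessor durations: [4, 8, 10]
ES = 4 + 8 + 10 = 22

22


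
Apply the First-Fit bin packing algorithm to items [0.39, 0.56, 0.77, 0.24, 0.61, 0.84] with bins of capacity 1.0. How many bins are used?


Place items sequentially using First-Fit:
  Item 0.39 -> new Bin 1
  Item 0.56 -> Bin 1 (now 0.95)
  Item 0.77 -> new Bin 2
  Item 0.24 -> new Bin 3
  Item 0.61 -> Bin 3 (now 0.85)
  Item 0.84 -> new Bin 4
Total bins used = 4

4


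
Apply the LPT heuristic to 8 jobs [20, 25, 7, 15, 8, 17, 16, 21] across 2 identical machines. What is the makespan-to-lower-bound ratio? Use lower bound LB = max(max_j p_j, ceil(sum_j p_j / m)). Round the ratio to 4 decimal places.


LPT order: [25, 21, 20, 17, 16, 15, 8, 7]
Machine loads after assignment: [65, 64]
LPT makespan = 65
Lower bound = max(max_job, ceil(total/2)) = max(25, 65) = 65
Ratio = 65 / 65 = 1.0

1.0


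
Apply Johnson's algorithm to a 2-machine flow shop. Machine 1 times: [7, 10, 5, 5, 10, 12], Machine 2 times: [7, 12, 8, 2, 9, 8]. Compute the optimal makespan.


Apply Johnson's rule:
  Group 1 (a <= b): [(3, 5, 8), (1, 7, 7), (2, 10, 12)]
  Group 2 (a > b): [(5, 10, 9), (6, 12, 8), (4, 5, 2)]
Optimal job order: [3, 1, 2, 5, 6, 4]
Schedule:
  Job 3: M1 done at 5, M2 done at 13
  Job 1: M1 done at 12, M2 done at 20
  Job 2: M1 done at 22, M2 done at 34
  Job 5: M1 done at 32, M2 done at 43
  Job 6: M1 done at 44, M2 done at 52
  Job 4: M1 done at 49, M2 done at 54
Makespan = 54

54


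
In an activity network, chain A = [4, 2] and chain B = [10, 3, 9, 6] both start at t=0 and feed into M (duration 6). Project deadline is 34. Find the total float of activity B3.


Forward pass: ES(B3) = sum of predecessors on chain B = 13
EF = ES + duration = 13 + 9 = 22
Backward pass: LF(M) = deadline = 34; LS(M) = 34 - 6 = 28
LF(B3) = LS(M) - sum(successors on chain B) = 28 - 6 = 22
LS = LF - duration = 22 - 9 = 13
Total float = LS - ES = 13 - 13 = 0

0


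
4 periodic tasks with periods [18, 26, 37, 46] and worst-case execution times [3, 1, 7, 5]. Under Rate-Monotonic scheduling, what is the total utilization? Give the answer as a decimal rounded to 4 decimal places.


Compute individual utilizations (exact fractions):
  Task 1: C/T = 3/18 = 1/6 (approx. 0.1667)
  Task 2: C/T = 1/26 (approx. 0.0385)
  Task 3: C/T = 7/37 (approx. 0.1892)
  Task 4: C/T = 5/46 (approx. 0.1087)
Total utilization U = 1/6 + 1/26 + 7/37 + 5/46 = 33389/66378
Rounded to 4 decimal places: U = 0.5030
RM (Liu & Layland) bound for 4 tasks = 0.756828; compare with U = 33389/66378 (approx. 0.503013)
U <= bound, so schedulable by RM sufficient condition.

0.5030


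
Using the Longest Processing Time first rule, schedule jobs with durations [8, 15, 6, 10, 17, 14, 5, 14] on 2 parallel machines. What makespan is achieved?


Sort jobs in decreasing order (LPT): [17, 15, 14, 14, 10, 8, 6, 5]
Assign each job to the least loaded machine:
  Machine 1: jobs [17, 14, 8, 6], load = 45
  Machine 2: jobs [15, 14, 10, 5], load = 44
Makespan = max load = 45

45


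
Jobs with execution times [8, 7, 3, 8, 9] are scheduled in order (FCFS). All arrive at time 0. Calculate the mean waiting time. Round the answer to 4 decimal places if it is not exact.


FCFS order (as given): [8, 7, 3, 8, 9]
Waiting times:
  Job 1: wait = 0
  Job 2: wait = 8
  Job 3: wait = 15
  Job 4: wait = 18
  Job 5: wait = 26
Sum of waiting times = 67
Average waiting time = 67/5 = 13.4

13.4


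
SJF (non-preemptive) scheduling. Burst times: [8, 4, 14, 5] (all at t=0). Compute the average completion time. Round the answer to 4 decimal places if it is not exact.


SJF order (ascending): [4, 5, 8, 14]
Completion times:
  Job 1: burst=4, C=4
  Job 2: burst=5, C=9
  Job 3: burst=8, C=17
  Job 4: burst=14, C=31
Average completion = 61/4 = 15.25

15.25


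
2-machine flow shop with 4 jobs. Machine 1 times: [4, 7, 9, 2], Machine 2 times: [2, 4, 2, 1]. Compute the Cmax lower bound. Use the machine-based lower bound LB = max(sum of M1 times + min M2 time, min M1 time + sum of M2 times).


LB1 = sum(M1 times) + min(M2 times) = 22 + 1 = 23
LB2 = min(M1 times) + sum(M2 times) = 2 + 9 = 11
Lower bound = max(LB1, LB2) = max(23, 11) = 23

23


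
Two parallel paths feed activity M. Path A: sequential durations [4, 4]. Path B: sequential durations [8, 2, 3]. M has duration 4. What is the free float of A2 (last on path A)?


ES(A2) = sum of predecessors on chain A = 4
EF(A2) = ES + duration = 4 + 4 = 8
Successor of A2 is M. ES(M) = max(sum(A), sum(B)) = max(8, 13) = 13
Free float = ES(successor) - EF(current) = 13 - 8 = 5

5


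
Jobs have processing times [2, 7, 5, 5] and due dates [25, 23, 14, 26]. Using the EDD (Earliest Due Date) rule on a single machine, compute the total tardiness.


Sort by due date (EDD order): [(5, 14), (7, 23), (2, 25), (5, 26)]
Compute completion times and tardiness:
  Job 1: p=5, d=14, C=5, tardiness=max(0,5-14)=0
  Job 2: p=7, d=23, C=12, tardiness=max(0,12-23)=0
  Job 3: p=2, d=25, C=14, tardiness=max(0,14-25)=0
  Job 4: p=5, d=26, C=19, tardiness=max(0,19-26)=0
Total tardiness = 0

0


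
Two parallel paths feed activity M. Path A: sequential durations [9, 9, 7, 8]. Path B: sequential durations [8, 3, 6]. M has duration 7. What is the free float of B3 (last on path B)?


ES(B3) = sum of predecessors on chain B = 11
EF(B3) = ES + duration = 11 + 6 = 17
Successor of B3 is M. ES(M) = max(sum(A), sum(B)) = max(33, 17) = 33
Free float = ES(successor) - EF(current) = 33 - 17 = 16

16


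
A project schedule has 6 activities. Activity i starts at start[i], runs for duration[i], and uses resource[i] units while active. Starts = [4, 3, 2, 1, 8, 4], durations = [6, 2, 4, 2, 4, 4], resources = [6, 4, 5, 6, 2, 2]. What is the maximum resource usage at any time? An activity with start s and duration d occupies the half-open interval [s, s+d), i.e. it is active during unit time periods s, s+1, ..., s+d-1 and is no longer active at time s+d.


Each activity i is active on [start_i, start_i + duration_i).
Compute total resource usage per time slot:
  t=0: active resources = [], total = 0
  t=1: active resources = [6], total = 6
  t=2: active resources = [5, 6], total = 11
  t=3: active resources = [4, 5], total = 9
  t=4: active resources = [6, 4, 5, 2], total = 17
  t=5: active resources = [6, 5, 2], total = 13
  t=6: active resources = [6, 2], total = 8
  t=7: active resources = [6, 2], total = 8
  t=8: active resources = [6, 2], total = 8
  t=9: active resources = [6, 2], total = 8
  t=10: active resources = [2], total = 2
  t=11: active resources = [2], total = 2
Peak resource demand = 17

17


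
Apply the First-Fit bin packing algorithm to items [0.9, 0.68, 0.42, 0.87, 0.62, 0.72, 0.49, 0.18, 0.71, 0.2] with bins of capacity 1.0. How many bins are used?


Place items sequentially using First-Fit:
  Item 0.9 -> new Bin 1
  Item 0.68 -> new Bin 2
  Item 0.42 -> new Bin 3
  Item 0.87 -> new Bin 4
  Item 0.62 -> new Bin 5
  Item 0.72 -> new Bin 6
  Item 0.49 -> Bin 3 (now 0.91)
  Item 0.18 -> Bin 2 (now 0.86)
  Item 0.71 -> new Bin 7
  Item 0.2 -> Bin 5 (now 0.82)
Total bins used = 7

7


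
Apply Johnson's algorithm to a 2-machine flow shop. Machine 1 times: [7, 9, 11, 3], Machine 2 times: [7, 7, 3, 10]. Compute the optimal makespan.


Apply Johnson's rule:
  Group 1 (a <= b): [(4, 3, 10), (1, 7, 7)]
  Group 2 (a > b): [(2, 9, 7), (3, 11, 3)]
Optimal job order: [4, 1, 2, 3]
Schedule:
  Job 4: M1 done at 3, M2 done at 13
  Job 1: M1 done at 10, M2 done at 20
  Job 2: M1 done at 19, M2 done at 27
  Job 3: M1 done at 30, M2 done at 33
Makespan = 33

33


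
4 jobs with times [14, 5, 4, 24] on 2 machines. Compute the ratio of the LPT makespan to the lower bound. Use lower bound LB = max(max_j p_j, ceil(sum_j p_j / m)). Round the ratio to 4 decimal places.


LPT order: [24, 14, 5, 4]
Machine loads after assignment: [24, 23]
LPT makespan = 24
Lower bound = max(max_job, ceil(total/2)) = max(24, 24) = 24
Ratio = 24 / 24 = 1.0

1.0


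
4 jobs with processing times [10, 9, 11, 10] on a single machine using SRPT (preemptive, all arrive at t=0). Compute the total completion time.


Since all jobs arrive at t=0, SRPT equals SPT ordering.
SPT order: [9, 10, 10, 11]
Completion times:
  Job 1: p=9, C=9
  Job 2: p=10, C=19
  Job 3: p=10, C=29
  Job 4: p=11, C=40
Total completion time = 9 + 19 + 29 + 40 = 97

97


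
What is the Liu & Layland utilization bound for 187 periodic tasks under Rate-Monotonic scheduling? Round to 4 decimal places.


Compute 2^(1/187) = 1.0037135476
Subtract 1: 1.0037135476 - 1 = 0.0037135476
Multiply by n: 187 * 0.0037135476 = 0.6944334012
Round to 4 dp: 0.6944

0.6944


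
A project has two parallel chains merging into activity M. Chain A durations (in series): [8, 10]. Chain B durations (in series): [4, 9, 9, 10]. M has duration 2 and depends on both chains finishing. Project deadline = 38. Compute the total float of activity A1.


Forward pass: ES(A1) = sum of predecessors on chain A = 0
EF = ES + duration = 0 + 8 = 8
Backward pass: LF(M) = deadline = 38; LS(M) = 38 - 2 = 36
LF(A1) = LS(M) - sum(successors on chain A) = 36 - 10 = 26
LS = LF - duration = 26 - 8 = 18
Total float = LS - ES = 18 - 0 = 18

18


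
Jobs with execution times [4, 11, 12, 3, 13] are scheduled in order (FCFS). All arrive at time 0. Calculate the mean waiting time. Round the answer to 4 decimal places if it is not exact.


FCFS order (as given): [4, 11, 12, 3, 13]
Waiting times:
  Job 1: wait = 0
  Job 2: wait = 4
  Job 3: wait = 15
  Job 4: wait = 27
  Job 5: wait = 30
Sum of waiting times = 76
Average waiting time = 76/5 = 15.2

15.2


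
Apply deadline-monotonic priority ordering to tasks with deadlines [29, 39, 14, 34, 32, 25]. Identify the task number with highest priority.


Sort tasks by relative deadline (ascending):
  Task 3: deadline = 14
  Task 6: deadline = 25
  Task 1: deadline = 29
  Task 5: deadline = 32
  Task 4: deadline = 34
  Task 2: deadline = 39
Priority order (highest first): [3, 6, 1, 5, 4, 2]
Highest priority task = 3

3


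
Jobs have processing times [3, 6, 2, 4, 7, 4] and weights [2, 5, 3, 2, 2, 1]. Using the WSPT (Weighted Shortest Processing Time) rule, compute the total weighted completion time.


Compute p/w ratios and sort ascending (WSPT): [(2, 3), (6, 5), (3, 2), (4, 2), (7, 2), (4, 1)]
Compute weighted completion times:
  Job (p=2,w=3): C=2, w*C=3*2=6
  Job (p=6,w=5): C=8, w*C=5*8=40
  Job (p=3,w=2): C=11, w*C=2*11=22
  Job (p=4,w=2): C=15, w*C=2*15=30
  Job (p=7,w=2): C=22, w*C=2*22=44
  Job (p=4,w=1): C=26, w*C=1*26=26
Total weighted completion time = 168

168


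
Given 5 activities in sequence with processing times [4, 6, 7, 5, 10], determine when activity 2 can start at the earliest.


Activity 2 starts after activities 1 through 1 complete.
Predecessor durations: [4]
ES = 4 = 4

4


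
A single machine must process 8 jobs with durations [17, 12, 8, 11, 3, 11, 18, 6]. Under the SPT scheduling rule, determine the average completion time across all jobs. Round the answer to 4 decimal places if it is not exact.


Sort jobs by processing time (SPT order): [3, 6, 8, 11, 11, 12, 17, 18]
Compute completion times sequentially:
  Job 1: processing = 3, completes at 3
  Job 2: processing = 6, completes at 9
  Job 3: processing = 8, completes at 17
  Job 4: processing = 11, completes at 28
  Job 5: processing = 11, completes at 39
  Job 6: processing = 12, completes at 51
  Job 7: processing = 17, completes at 68
  Job 8: processing = 18, completes at 86
Sum of completion times = 301
Average completion time = 301/8 = 37.625

37.625


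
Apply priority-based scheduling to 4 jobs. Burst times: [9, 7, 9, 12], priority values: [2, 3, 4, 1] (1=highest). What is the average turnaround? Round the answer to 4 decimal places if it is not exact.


Sort by priority (ascending = highest first):
Order: [(1, 12), (2, 9), (3, 7), (4, 9)]
Completion times:
  Priority 1, burst=12, C=12
  Priority 2, burst=9, C=21
  Priority 3, burst=7, C=28
  Priority 4, burst=9, C=37
Average turnaround = 98/4 = 24.5

24.5


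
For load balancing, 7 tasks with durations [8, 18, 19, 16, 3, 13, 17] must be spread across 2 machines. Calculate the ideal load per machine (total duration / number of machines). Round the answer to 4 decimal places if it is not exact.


Total processing time = 8 + 18 + 19 + 16 + 3 + 13 + 17 = 94
Number of machines = 2
Ideal balanced load = 94 / 2 = 47.0

47.0


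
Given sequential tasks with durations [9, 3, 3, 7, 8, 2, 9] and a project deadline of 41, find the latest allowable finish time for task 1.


LF(activity 1) = deadline - sum of successor durations
Successors: activities 2 through 7 with durations [3, 3, 7, 8, 2, 9]
Sum of successor durations = 32
LF = 41 - 32 = 9

9


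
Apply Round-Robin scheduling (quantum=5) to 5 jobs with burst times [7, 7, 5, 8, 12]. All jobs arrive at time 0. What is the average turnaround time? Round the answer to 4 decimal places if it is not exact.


Time quantum = 5
Execution trace:
  J1 runs 5 units, time = 5
  J2 runs 5 units, time = 10
  J3 runs 5 units, time = 15
  J4 runs 5 units, time = 20
  J5 runs 5 units, time = 25
  J1 runs 2 units, time = 27
  J2 runs 2 units, time = 29
  J4 runs 3 units, time = 32
  J5 runs 5 units, time = 37
  J5 runs 2 units, time = 39
Finish times: [27, 29, 15, 32, 39]
Average turnaround = 142/5 = 28.4

28.4


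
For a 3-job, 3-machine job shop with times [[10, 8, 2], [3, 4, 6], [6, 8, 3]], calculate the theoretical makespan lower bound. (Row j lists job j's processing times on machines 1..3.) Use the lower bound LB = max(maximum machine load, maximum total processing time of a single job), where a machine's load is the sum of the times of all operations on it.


Machine loads:
  Machine 1: 10 + 3 + 6 = 19
  Machine 2: 8 + 4 + 8 = 20
  Machine 3: 2 + 6 + 3 = 11
Max machine load = 20
Job totals:
  Job 1: 20
  Job 2: 13
  Job 3: 17
Max job total = 20
Lower bound = max(20, 20) = 20

20


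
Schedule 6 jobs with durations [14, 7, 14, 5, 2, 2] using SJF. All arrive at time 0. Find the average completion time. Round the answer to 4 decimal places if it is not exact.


SJF order (ascending): [2, 2, 5, 7, 14, 14]
Completion times:
  Job 1: burst=2, C=2
  Job 2: burst=2, C=4
  Job 3: burst=5, C=9
  Job 4: burst=7, C=16
  Job 5: burst=14, C=30
  Job 6: burst=14, C=44
Average completion = 105/6 = 17.5

17.5


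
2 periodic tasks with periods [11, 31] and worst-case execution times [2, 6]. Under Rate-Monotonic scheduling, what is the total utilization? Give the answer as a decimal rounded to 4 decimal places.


Compute individual utilizations (exact fractions):
  Task 1: C/T = 2/11 (approx. 0.1818)
  Task 2: C/T = 6/31 (approx. 0.1935)
Total utilization U = 2/11 + 6/31 = 128/341
Rounded to 4 decimal places: U = 0.3754
RM (Liu & Layland) bound for 2 tasks = 0.828427; compare with U = 128/341 (approx. 0.375367)
U <= bound, so schedulable by RM sufficient condition.

0.3754


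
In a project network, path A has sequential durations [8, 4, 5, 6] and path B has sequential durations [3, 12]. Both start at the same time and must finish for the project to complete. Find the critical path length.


Path A total = 8 + 4 + 5 + 6 = 23
Path B total = 3 + 12 = 15
Critical path = longest path = max(23, 15) = 23

23


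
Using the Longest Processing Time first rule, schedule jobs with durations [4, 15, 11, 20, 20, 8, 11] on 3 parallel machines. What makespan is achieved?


Sort jobs in decreasing order (LPT): [20, 20, 15, 11, 11, 8, 4]
Assign each job to the least loaded machine:
  Machine 1: jobs [20, 11], load = 31
  Machine 2: jobs [20, 8], load = 28
  Machine 3: jobs [15, 11, 4], load = 30
Makespan = max load = 31

31


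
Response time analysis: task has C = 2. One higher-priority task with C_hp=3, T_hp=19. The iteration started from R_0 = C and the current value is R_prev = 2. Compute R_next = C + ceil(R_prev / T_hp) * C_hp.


R_next = C + ceil(R_prev / T_hp) * C_hp
ceil(2 / 19) = ceil(0.1053) = 1
Interference = 1 * 3 = 3
R_next = 2 + 3 = 5

5


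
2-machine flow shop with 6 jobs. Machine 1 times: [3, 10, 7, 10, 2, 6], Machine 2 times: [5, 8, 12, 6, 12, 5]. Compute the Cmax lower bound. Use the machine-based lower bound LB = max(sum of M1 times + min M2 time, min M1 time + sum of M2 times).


LB1 = sum(M1 times) + min(M2 times) = 38 + 5 = 43
LB2 = min(M1 times) + sum(M2 times) = 2 + 48 = 50
Lower bound = max(LB1, LB2) = max(43, 50) = 50

50


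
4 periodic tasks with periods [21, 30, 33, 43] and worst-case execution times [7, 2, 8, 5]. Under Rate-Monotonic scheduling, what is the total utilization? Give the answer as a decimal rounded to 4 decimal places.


Compute individual utilizations (exact fractions):
  Task 1: C/T = 7/21 = 1/3 (approx. 0.3333)
  Task 2: C/T = 2/30 = 1/15 (approx. 0.0667)
  Task 3: C/T = 8/33 (approx. 0.2424)
  Task 4: C/T = 5/43 (approx. 0.1163)
Total utilization U = 1/3 + 1/15 + 8/33 + 5/43 = 5383/7095
Rounded to 4 decimal places: U = 0.7587
RM (Liu & Layland) bound for 4 tasks = 0.756828; compare with U = 5383/7095 (approx. 0.758703)
bound < U <= 1, so the RM sufficient condition is not met (inconclusive; an exact test such as response-time analysis is needed).

0.7587


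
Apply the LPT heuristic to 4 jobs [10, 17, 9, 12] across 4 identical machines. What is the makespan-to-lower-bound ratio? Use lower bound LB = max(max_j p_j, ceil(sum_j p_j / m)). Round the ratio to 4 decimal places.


LPT order: [17, 12, 10, 9]
Machine loads after assignment: [17, 12, 10, 9]
LPT makespan = 17
Lower bound = max(max_job, ceil(total/4)) = max(17, 12) = 17
Ratio = 17 / 17 = 1.0

1.0


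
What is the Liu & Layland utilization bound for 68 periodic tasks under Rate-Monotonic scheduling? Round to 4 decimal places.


Compute 2^(1/68) = 1.0102454700
Subtract 1: 1.0102454700 - 1 = 0.0102454700
Multiply by n: 68 * 0.0102454700 = 0.6966919600
Round to 4 dp: 0.6967

0.6967


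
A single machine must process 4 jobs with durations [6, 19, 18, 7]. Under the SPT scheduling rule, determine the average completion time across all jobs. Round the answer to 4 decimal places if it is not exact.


Sort jobs by processing time (SPT order): [6, 7, 18, 19]
Compute completion times sequentially:
  Job 1: processing = 6, completes at 6
  Job 2: processing = 7, completes at 13
  Job 3: processing = 18, completes at 31
  Job 4: processing = 19, completes at 50
Sum of completion times = 100
Average completion time = 100/4 = 25.0

25.0


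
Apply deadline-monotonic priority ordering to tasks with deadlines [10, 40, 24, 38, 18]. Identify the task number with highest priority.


Sort tasks by relative deadline (ascending):
  Task 1: deadline = 10
  Task 5: deadline = 18
  Task 3: deadline = 24
  Task 4: deadline = 38
  Task 2: deadline = 40
Priority order (highest first): [1, 5, 3, 4, 2]
Highest priority task = 1

1


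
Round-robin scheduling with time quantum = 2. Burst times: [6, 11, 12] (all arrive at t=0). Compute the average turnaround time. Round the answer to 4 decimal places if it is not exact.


Time quantum = 2
Execution trace:
  J1 runs 2 units, time = 2
  J2 runs 2 units, time = 4
  J3 runs 2 units, time = 6
  J1 runs 2 units, time = 8
  J2 runs 2 units, time = 10
  J3 runs 2 units, time = 12
  J1 runs 2 units, time = 14
  J2 runs 2 units, time = 16
  J3 runs 2 units, time = 18
  J2 runs 2 units, time = 20
  J3 runs 2 units, time = 22
  J2 runs 2 units, time = 24
  J3 runs 2 units, time = 26
  J2 runs 1 units, time = 27
  J3 runs 2 units, time = 29
Finish times: [14, 27, 29]
Average turnaround = 70/3 = 23.3333

23.3333


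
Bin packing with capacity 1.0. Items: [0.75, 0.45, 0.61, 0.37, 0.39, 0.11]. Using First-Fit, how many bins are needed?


Place items sequentially using First-Fit:
  Item 0.75 -> new Bin 1
  Item 0.45 -> new Bin 2
  Item 0.61 -> new Bin 3
  Item 0.37 -> Bin 2 (now 0.82)
  Item 0.39 -> Bin 3 (now 1.0)
  Item 0.11 -> Bin 1 (now 0.86)
Total bins used = 3

3


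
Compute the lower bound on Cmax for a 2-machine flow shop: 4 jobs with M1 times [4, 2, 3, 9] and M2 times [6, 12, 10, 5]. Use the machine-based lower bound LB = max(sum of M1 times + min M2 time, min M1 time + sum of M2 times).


LB1 = sum(M1 times) + min(M2 times) = 18 + 5 = 23
LB2 = min(M1 times) + sum(M2 times) = 2 + 33 = 35
Lower bound = max(LB1, LB2) = max(23, 35) = 35

35


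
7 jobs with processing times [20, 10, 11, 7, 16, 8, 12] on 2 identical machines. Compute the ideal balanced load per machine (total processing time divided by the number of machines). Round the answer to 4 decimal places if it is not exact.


Total processing time = 20 + 10 + 11 + 7 + 16 + 8 + 12 = 84
Number of machines = 2
Ideal balanced load = 84 / 2 = 42.0

42.0


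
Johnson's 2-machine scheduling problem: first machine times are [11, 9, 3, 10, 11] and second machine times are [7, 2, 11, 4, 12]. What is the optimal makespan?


Apply Johnson's rule:
  Group 1 (a <= b): [(3, 3, 11), (5, 11, 12)]
  Group 2 (a > b): [(1, 11, 7), (4, 10, 4), (2, 9, 2)]
Optimal job order: [3, 5, 1, 4, 2]
Schedule:
  Job 3: M1 done at 3, M2 done at 14
  Job 5: M1 done at 14, M2 done at 26
  Job 1: M1 done at 25, M2 done at 33
  Job 4: M1 done at 35, M2 done at 39
  Job 2: M1 done at 44, M2 done at 46
Makespan = 46

46


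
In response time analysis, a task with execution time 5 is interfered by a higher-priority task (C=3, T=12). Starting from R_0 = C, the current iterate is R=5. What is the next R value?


R_next = C + ceil(R_prev / T_hp) * C_hp
ceil(5 / 12) = ceil(0.4167) = 1
Interference = 1 * 3 = 3
R_next = 5 + 3 = 8

8


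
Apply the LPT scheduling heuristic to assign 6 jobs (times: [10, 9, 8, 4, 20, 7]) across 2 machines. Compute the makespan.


Sort jobs in decreasing order (LPT): [20, 10, 9, 8, 7, 4]
Assign each job to the least loaded machine:
  Machine 1: jobs [20, 7, 4], load = 31
  Machine 2: jobs [10, 9, 8], load = 27
Makespan = max load = 31

31


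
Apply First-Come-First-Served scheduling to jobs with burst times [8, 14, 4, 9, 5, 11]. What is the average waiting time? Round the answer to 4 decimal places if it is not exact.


FCFS order (as given): [8, 14, 4, 9, 5, 11]
Waiting times:
  Job 1: wait = 0
  Job 2: wait = 8
  Job 3: wait = 22
  Job 4: wait = 26
  Job 5: wait = 35
  Job 6: wait = 40
Sum of waiting times = 131
Average waiting time = 131/6 = 21.8333

21.8333


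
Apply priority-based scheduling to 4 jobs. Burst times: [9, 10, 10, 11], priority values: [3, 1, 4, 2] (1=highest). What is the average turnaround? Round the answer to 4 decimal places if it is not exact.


Sort by priority (ascending = highest first):
Order: [(1, 10), (2, 11), (3, 9), (4, 10)]
Completion times:
  Priority 1, burst=10, C=10
  Priority 2, burst=11, C=21
  Priority 3, burst=9, C=30
  Priority 4, burst=10, C=40
Average turnaround = 101/4 = 25.25

25.25


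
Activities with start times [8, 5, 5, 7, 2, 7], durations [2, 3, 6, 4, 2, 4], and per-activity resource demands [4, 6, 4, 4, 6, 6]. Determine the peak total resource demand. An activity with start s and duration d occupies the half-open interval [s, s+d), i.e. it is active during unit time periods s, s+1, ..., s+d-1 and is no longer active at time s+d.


Each activity i is active on [start_i, start_i + duration_i).
Compute total resource usage per time slot:
  t=0: active resources = [], total = 0
  t=1: active resources = [], total = 0
  t=2: active resources = [6], total = 6
  t=3: active resources = [6], total = 6
  t=4: active resources = [], total = 0
  t=5: active resources = [6, 4], total = 10
  t=6: active resources = [6, 4], total = 10
  t=7: active resources = [6, 4, 4, 6], total = 20
  t=8: active resources = [4, 4, 4, 6], total = 18
  t=9: active resources = [4, 4, 4, 6], total = 18
  t=10: active resources = [4, 4, 6], total = 14
Peak resource demand = 20

20


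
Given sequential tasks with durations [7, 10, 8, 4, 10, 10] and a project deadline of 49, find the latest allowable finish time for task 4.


LF(activity 4) = deadline - sum of successor durations
Successors: activities 5 through 6 with durations [10, 10]
Sum of successor durations = 20
LF = 49 - 20 = 29

29


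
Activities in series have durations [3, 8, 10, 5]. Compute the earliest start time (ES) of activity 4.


Activity 4 starts after activities 1 through 3 complete.
Predecessor durations: [3, 8, 10]
ES = 3 + 8 + 10 = 21

21


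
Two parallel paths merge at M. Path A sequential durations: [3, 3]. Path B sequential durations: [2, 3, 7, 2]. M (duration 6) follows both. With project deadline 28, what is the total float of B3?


Forward pass: ES(B3) = sum of predecessors on chain B = 5
EF = ES + duration = 5 + 7 = 12
Backward pass: LF(M) = deadline = 28; LS(M) = 28 - 6 = 22
LF(B3) = LS(M) - sum(successors on chain B) = 22 - 2 = 20
LS = LF - duration = 20 - 7 = 13
Total float = LS - ES = 13 - 5 = 8

8


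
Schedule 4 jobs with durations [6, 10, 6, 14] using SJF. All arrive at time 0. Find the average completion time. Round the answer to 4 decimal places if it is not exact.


SJF order (ascending): [6, 6, 10, 14]
Completion times:
  Job 1: burst=6, C=6
  Job 2: burst=6, C=12
  Job 3: burst=10, C=22
  Job 4: burst=14, C=36
Average completion = 76/4 = 19.0

19.0


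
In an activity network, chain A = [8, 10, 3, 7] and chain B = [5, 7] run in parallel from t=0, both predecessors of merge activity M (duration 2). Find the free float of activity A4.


ES(A4) = sum of predecessors on chain A = 21
EF(A4) = ES + duration = 21 + 7 = 28
Successor of A4 is M. ES(M) = max(sum(A), sum(B)) = max(28, 12) = 28
Free float = ES(successor) - EF(current) = 28 - 28 = 0

0


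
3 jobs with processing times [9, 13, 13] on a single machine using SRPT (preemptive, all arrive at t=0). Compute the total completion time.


Since all jobs arrive at t=0, SRPT equals SPT ordering.
SPT order: [9, 13, 13]
Completion times:
  Job 1: p=9, C=9
  Job 2: p=13, C=22
  Job 3: p=13, C=35
Total completion time = 9 + 22 + 35 = 66

66


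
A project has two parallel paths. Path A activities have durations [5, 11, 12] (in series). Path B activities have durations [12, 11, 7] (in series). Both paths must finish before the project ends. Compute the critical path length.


Path A total = 5 + 11 + 12 = 28
Path B total = 12 + 11 + 7 = 30
Critical path = longest path = max(28, 30) = 30

30


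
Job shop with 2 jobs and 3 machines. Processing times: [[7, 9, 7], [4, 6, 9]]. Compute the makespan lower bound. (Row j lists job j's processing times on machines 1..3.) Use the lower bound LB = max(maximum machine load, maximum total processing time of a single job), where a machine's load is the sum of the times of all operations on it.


Machine loads:
  Machine 1: 7 + 4 = 11
  Machine 2: 9 + 6 = 15
  Machine 3: 7 + 9 = 16
Max machine load = 16
Job totals:
  Job 1: 23
  Job 2: 19
Max job total = 23
Lower bound = max(16, 23) = 23

23
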